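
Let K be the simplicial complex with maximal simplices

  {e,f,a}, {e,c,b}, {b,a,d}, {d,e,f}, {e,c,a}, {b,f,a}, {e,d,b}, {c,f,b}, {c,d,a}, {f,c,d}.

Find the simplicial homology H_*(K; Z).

H_0 = Z,  H_1 = Z/2Z,  H_2 = 0.

We work with the vertex ordering a < b < c < d < e < f. The simplices of K, each written with vertices in increasing order, are:

  0-simplices (6): a, b, c, d, e, f
  1-simplices (15): ab, ac, ad, ae, af, bc, bd, be, bf, cd, ce, cf, de, df, ef
  2-simplices (10): abd, abf, acd, ace, aef, bce, bcf, bde, cdf, def

so the chain groups are C_0 ≅ Z^6, C_1 ≅ Z^15, C_2 ≅ Z^10.

The boundary map ∂_1: C_1 → C_0 maps an edge to its endpoints' difference, ∂[p,q] = q − p.
This gives a 6×15 integer matrix of rank 5; reducing to Smith normal form yields diagonal entries (1,1,1,1,1).

Boundary ∂_2: C_2 → C_1 sends each 2-simplex [p,q,r] to [q,r] − [p,r] + [p,q]. For instance
  ∂bce = ce − be + bc,
  ∂ace = ce − ae + ac.
The 15×10 boundary matrix has rank 10 and Smith normal form diag(1,1,1,1,1,1,1,1,1,2).

From H_k ≅ ker(∂_k) / im(∂_{k+1}) we obtain:

  H_0: rank C_0 − rank ∂_1 = 6 − 5 = 1, and the invariant factors of ∂_1 are all 1, so H_0 = Z.
  H_1: rank ker ∂_1 − rank ∂_2 = (15 − 5) − 10 = 0, and ∂_2 has invariant factor 2 > 1, so H_1 = Z/2Z.
  H_2: rank ker ∂_2 − rank ∂_3 = (10 − 10) − 0 = 0, and there is no ∂_3, so H_2 = 0.

(K is a triangulation of the real projective plane RP^2.)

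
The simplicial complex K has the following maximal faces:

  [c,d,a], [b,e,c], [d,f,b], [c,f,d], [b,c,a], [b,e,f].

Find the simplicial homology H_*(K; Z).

H_0 ≅ Z,  H_1 ≅ Z,  H_2 = 0.

K has 6 vertices, 12 edges, 6 triangles.
rank ∂_0 = 0, rank ∂_1 = 5 ⇒ b_0 = 6 − 0 − 5 = 1; all invariant factors of ∂_1 are 1 so no torsion. So H_0 ≅ Z.
rank ∂_1 = 5, rank ∂_2 = 6 ⇒ b_1 = 12 − 5 − 6 = 1; all invariant factors of ∂_2 are 1 so no torsion. So H_1 ≅ Z.
rank ∂_2 = 6, rank ∂_3 = 0 ⇒ b_2 = 6 − 6 − 0 = 0. So H_2 ≅ 0.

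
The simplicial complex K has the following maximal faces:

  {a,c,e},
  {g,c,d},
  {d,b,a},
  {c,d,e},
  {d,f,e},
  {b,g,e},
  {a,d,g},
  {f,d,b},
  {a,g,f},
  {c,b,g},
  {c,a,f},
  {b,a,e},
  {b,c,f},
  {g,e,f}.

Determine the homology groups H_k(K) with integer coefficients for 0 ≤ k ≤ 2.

Order the vertices as a < b < c < d < e < f < g. Listing each simplex with vertices in this order, K has dimension 2 with simplices:

  0-simplices (7): a, b, c, d, e, f, g
  1-simplices (21): ab, ac, ad, ae, af, ag, bc, bd, be, bf, bg, cd, ce, cf, cg, de, df, dg, ef, eg, fg
  2-simplices (14): abd, abe, ace, acf, adg, afg, bcf, bcg, bdf, beg, cde, cdg, def, efg

so the chain groups are C_0 ≅ Z^7, C_1 ≅ Z^21, C_2 ≅ Z^14.

Boundary ∂_1: C_1 → C_0 sends each edge [p,q] (with p < q) to q − p. For instance
  ∂df = f − d.
The 7×21 boundary matrix has rank 6 and Smith normal form diag(1,1,1,1,1,1).

The boundary map ∂_2: C_2 → C_1 acts by ∂[p,q,r] = [q,r] − [p,r] + [p,q]. For instance
  ∂efg = fg − eg + ef,
  ∂cde = de − ce + cd.
This gives a 21×14 integer matrix of rank 13; reducing to Smith normal form yields diagonal entries (1,1,1,1,1,1,1,1,1,1,1,1,1).

Reading off H_k = ker ∂_k / im ∂_{k+1}:

  H_0: rank C_0 − rank ∂_1 = 7 − 6 = 1, and the invariant factors of ∂_1 are all 1, so H_0 = Z.
  H_1: rank ker ∂_1 − rank ∂_2 = (21 − 6) − 13 = 2, and the invariant factors of ∂_2 are all 1, so H_1 = Z^2.
  H_2: rank ker ∂_2 − rank ∂_3 = (14 − 13) − 0 = 1, and there is no ∂_3, so H_2 = Z.

As a check, the Euler characteristic is 7 − 21 + 14 = 0, which agrees with 1 − 2 + 1 = 0.
(K is a triangulation of the torus T^2.)

H_0 ≅ Z,  H_1 ≅ Z^2,  H_2 ≅ Z.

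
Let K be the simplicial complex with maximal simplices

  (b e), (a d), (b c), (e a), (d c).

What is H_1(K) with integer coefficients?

Fix the vertex order a < b < c < d < e and write every simplex with vertices in increasing order. Then dim K = 1 and the simplices of K are:

  0-simplices (5): a, b, c, d, e
  1-simplices (5): ad, ae, bc, be, cd

so the chain groups are C_0 ≅ Z^5, C_1 ≅ Z^5.

The boundary map ∂_1: C_1 → C_0 maps an edge to its endpoints' difference, ∂[p,q] = q − p. For instance
  ∂bc = c − b.
This gives a 5×5 integer matrix of rank 4; reducing to Smith normal form yields diagonal entries (1,1,1,1).

Reading off H_k = ker ∂_k / im ∂_{k+1}:

  H_1: rank ker ∂_1 − rank ∂_2 = (5 − 4) − 0 = 1, and there is no ∂_2, so H_1 ≅ Z.

H_1 = Z.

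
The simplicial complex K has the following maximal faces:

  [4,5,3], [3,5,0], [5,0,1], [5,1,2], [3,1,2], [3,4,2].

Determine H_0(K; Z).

H_0 ≅ Z.

We work with the vertex ordering 0 < 1 < 2 < 3 < 4 < 5. The simplices of K, each written with vertices in increasing order, are:

  0-simplices (6): [0], [1], [2], [3], [4], [5]
  1-simplices (12): [0,1], [0,3], [0,5], [1,2], [1,3], [1,5], [2,3], [2,4], [2,5], [3,4], [3,5], [4,5]
  2-simplices (6): [0,1,5], [0,3,5], [1,2,3], [1,2,5], [2,3,4], [3,4,5]

so the chain groups are C_0 ≅ Z^6, C_1 ≅ Z^12, C_2 ≅ Z^6.

The boundary map ∂_1: C_1 → C_0 sends each edge [p,q] (with p < q) to q − p. For instance
  ∂[4,5] = [5] − [4].
The resulting 6×12 matrix has rank 5, and its Smith normal form has invariant factors (1,1,1,1,1).

Boundary ∂_2: C_2 → C_1 maps a triangle to the signed sum of its edges. For instance
  ∂[1,2,3] = [2,3] − [1,3] + [1,2],
  ∂[2,3,4] = [3,4] − [2,4] + [2,3].
This gives a 12×6 integer matrix of rank 6; reducing to Smith normal form yields diagonal entries (1,1,1,1,1,1).

Now H_k = ker ∂_k / im ∂_{k+1}, so:

  H_0: rank C_0 − rank ∂_1 = 6 − 5 = 1, and the invariant factors of ∂_1 are all 1, so H_0 = Z.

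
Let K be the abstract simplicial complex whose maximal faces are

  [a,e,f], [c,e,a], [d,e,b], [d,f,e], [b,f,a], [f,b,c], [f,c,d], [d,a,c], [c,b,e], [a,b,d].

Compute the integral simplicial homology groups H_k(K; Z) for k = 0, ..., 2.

K has 6 vertices, 15 edges, 10 triangles.
rank ∂_0 = 0, rank ∂_1 = 5 ⇒ b_0 = 6 − 0 − 5 = 1; all invariant factors of ∂_1 are 1 so no torsion. So H_0 = Z.
rank ∂_1 = 5, rank ∂_2 = 10 ⇒ b_1 = 15 − 5 − 10 = 0; ∂_2 has invariant factor(s) [2] giving torsion. So H_1 = Z/2.
rank ∂_2 = 10, rank ∂_3 = 0 ⇒ b_2 = 10 − 10 − 0 = 0. So H_2 = 0.

H_0 = Z,  H_1 = Z/2,  H_2 = 0.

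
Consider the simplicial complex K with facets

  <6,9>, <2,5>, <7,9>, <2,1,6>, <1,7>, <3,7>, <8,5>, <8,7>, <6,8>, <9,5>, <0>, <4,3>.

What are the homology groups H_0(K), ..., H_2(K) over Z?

Take the total order 0 < 1 < 2 < 3 < 4 < 5 < 6 < 7 < 8 < 9 on the vertex set. Then K (dimension 2) consists of the simplices:

  0-simplices (10): [0], [1], [2], [3], [4], [5], [6], [7], [8], [9]
  1-simplices (13): [1,2], [1,6], [1,7], [2,5], [2,6], [3,4], [3,7], [5,8], [5,9], [6,8], [6,9], [7,8], [7,9]
  2-simplices (1): [1,2,6]

Hence C_0 ≅ Z^10, C_1 ≅ Z^13, C_2 ≅ Z^1.

∂_1: C_1 → C_0 is given by ∂[p,q] = [q] − [p]. For instance
  ∂[3,7] = [7] − [3].
As a 10×13 matrix over Z this has rank 8, with invariant factors (1,1,1,1,1,1,1,1).

∂_2: C_2 → C_1 maps a triangle to the signed sum of its edges. For instance
  ∂[1,2,6] = [2,6] − [1,6] + [1,2].
The 13×1 boundary matrix has rank 1 and Smith normal form diag(1).

From H_k ≅ ker(∂_k) / im(∂_{k+1}) we obtain:

  H_0: rank C_0 − rank ∂_1 = 10 − 8 = 2, and the invariant factors of ∂_1 are all 1, so H_0 = Z^2.
  H_1: rank ker ∂_1 − rank ∂_2 = (13 − 8) − 1 = 4, and the invariant factors of ∂_2 are all 1, so H_1 = Z^4.
  H_2: rank ker ∂_2 − rank ∂_3 = (1 − 1) − 0 = 0, and there is no ∂_3, so H_2 = 0.

As a check, the Euler characteristic is 10 − 13 + 1 = -2, which agrees with 2 − 4 + 0 = -2.

H_0 ≅ Z^2,  H_1 ≅ Z^4,  H_2 = 0.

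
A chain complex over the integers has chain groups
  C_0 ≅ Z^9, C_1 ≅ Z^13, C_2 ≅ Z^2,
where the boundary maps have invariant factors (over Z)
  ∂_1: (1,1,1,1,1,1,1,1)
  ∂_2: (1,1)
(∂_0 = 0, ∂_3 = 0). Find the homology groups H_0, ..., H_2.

H_0: b_0 = 9 − 0 − 8 = 1; torsion from ∂_1 factors > 1: none. So H_0 = Z.
H_1: b_1 = 13 − 8 − 2 = 3; torsion from ∂_2 factors > 1: none. So H_1 = Z^3.
H_2: b_2 = 2 − 2 − 0 = 0; torsion from ∂_3 factors > 1: none. So H_2 = 0.

H_0 = Z,  H_1 = Z^3,  H_2 = 0.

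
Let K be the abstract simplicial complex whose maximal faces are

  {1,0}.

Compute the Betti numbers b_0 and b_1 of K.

Take the total order 0 < 1 on the vertex set. Then K (dimension 1) consists of the simplices:

  0-simplices (2): [0], [1]
  1-simplices (1): [0,1]

so the chain groups are C_0 ≅ Z^2, C_1 ≅ Z^1.

Boundary ∂_1: C_1 → C_0 sends each edge [p,q] (with p < q) to q − p. For instance
  ∂[0,1] = [1] − [0].
The resulting 2×1 matrix has rank 1, and its Smith normal form has invariant factors (1).

Now H_k = ker ∂_k / im ∂_{k+1}, so:

  H_0: rank C_0 − rank ∂_1 = 2 − 1 = 1, and the invariant factors of ∂_1 are all 1, so H_0 = Z.
  H_1: rank ker ∂_1 − rank ∂_2 = (1 − 1) − 0 = 0, and there is no ∂_2, so H_1 = 0.

Hence the Betti numbers are b_0 = 1, b_1 = 0.

b_0 = 1, b_1 = 0.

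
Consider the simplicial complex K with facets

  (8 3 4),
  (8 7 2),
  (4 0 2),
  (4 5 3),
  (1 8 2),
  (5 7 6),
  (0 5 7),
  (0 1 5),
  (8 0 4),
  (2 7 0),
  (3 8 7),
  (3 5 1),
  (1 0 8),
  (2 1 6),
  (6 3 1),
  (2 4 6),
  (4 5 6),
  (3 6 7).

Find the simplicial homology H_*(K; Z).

Order the vertices as 0 < 1 < 2 < 3 < 4 < 5 < 6 < 7 < 8. Listing each simplex with vertices in this order, K has dimension 2 with simplices:

  0-simplices (9): [0], [1], [2], [3], [4], [5], [6], [7], [8]
  1-simplices (27): (27 of them)
  2-simplices (18): [0,1,5], [0,1,8], [0,2,4], [0,2,7], [0,4,8], [0,5,7], [1,2,6], [1,2,8], [1,3,5], [1,3,6], [2,4,6], [2,7,8], [3,4,5], [3,4,8], [3,6,7], [3,7,8], [4,5,6], [5,6,7]

Hence C_0 ≅ Z^9, C_1 ≅ Z^27, C_2 ≅ Z^18.

∂_1: C_1 → C_0 maps an edge to its endpoints' difference, ∂[p,q] = q − p. For instance
  ∂[0,7] = [7] − [0].
The resulting 9×27 matrix has rank 8, and its Smith normal form has invariant factors (1,1,1,1,1,1,1,1).

The boundary map ∂_2: C_2 → C_1 maps a triangle to the signed sum of its edges. For instance
  ∂[0,5,7] = [5,7] − [0,7] + [0,5],
  ∂[0,2,4] = [2,4] − [0,4] + [0,2].
The 27×18 boundary matrix has rank 18 and Smith normal form diag(1,1,1,1,1,1,1,1,1,1,1,1,1,1,1,1,1,2).

Now H_k = ker ∂_k / im ∂_{k+1}, so:

  H_0: rank C_0 − rank ∂_1 = 9 − 8 = 1, and the invariant factors of ∂_1 are all 1, so H_0 ≅ Z.
  H_1: rank ker ∂_1 − rank ∂_2 = (27 − 8) − 18 = 1, and ∂_2 has invariant factor 2 > 1, so H_1 ≅ Z ⊕ Z_2.
  H_2: rank ker ∂_2 − rank ∂_3 = (18 − 18) − 0 = 0, and there is no ∂_3, so H_2 ≅ 0.

As a check, the Euler characteristic is 9 − 27 + 18 = 0, which agrees with 1 − 1 + 0 = 0.
(K is a triangulation of the Klein bottle.)

H_0 ≅ Z,  H_1 ≅ Z ⊕ Z_2,  H_2 = 0.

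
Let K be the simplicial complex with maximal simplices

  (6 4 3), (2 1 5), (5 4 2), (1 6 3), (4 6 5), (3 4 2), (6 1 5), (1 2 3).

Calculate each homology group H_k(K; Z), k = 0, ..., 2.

H_0 = Z,  H_1 = 0,  H_2 = Z.

Take the total order 1 < 2 < 3 < 4 < 5 < 6 on the vertex set. Then K (dimension 2) consists of the simplices:

  0-simplices (6): [1], [2], [3], [4], [5], [6]
  1-simplices (12): [1,2], [1,3], [1,5], [1,6], [2,3], [2,4], [2,5], [3,4], [3,6], [4,5], [4,6], [5,6]
  2-simplices (8): [1,2,3], [1,2,5], [1,3,6], [1,5,6], [2,3,4], [2,4,5], [3,4,6], [4,5,6]

so the chain groups are C_0 ≅ Z^6, C_1 ≅ Z^12, C_2 ≅ Z^8.

The boundary map ∂_1: C_1 → C_0 is given by ∂[p,q] = [q] − [p]. For instance
  ∂[5,6] = [6] − [5].
The resulting 6×12 matrix has rank 5, and its Smith normal form has invariant factors (1,1,1,1,1).

The boundary map ∂_2: C_2 → C_1 maps a triangle to the signed sum of its edges. For instance
  ∂[3,4,6] = [4,6] − [3,6] + [3,4],
  ∂[1,2,3] = [2,3] − [1,3] + [1,2].
As a 12×8 matrix over Z this has rank 7, with invariant factors (1,1,1,1,1,1,1).

Computing H_k = (kernel of ∂_k) / (image of ∂_{k+1}):

  H_0: rank C_0 − rank ∂_1 = 6 − 5 = 1, and the invariant factors of ∂_1 are all 1, so H_0 ≅ Z.
  H_1: rank ker ∂_1 − rank ∂_2 = (12 − 5) − 7 = 0, and the invariant factors of ∂_2 are all 1, so H_1 ≅ 0.
  H_2: rank ker ∂_2 − rank ∂_3 = (8 − 7) − 0 = 1, and there is no ∂_3, so H_2 ≅ Z.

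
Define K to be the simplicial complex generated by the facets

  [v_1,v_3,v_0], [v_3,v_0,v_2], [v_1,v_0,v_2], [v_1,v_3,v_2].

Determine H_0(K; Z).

H_0 ≅ Z.

We work with the vertex ordering v_0 < v_1 < v_2 < v_3. The simplices of K, each written with vertices in increasing order, are:

  0-simplices (4): [v_0], [v_1], [v_2], [v_3]
  1-simplices (6): [v_0,v_1], [v_0,v_2], [v_0,v_3], [v_1,v_2], [v_1,v_3], [v_2,v_3]
  2-simplices (4): [v_0,v_1,v_2], [v_0,v_1,v_3], [v_0,v_2,v_3], [v_1,v_2,v_3]

giving chain groups C_0 ≅ Z^4, C_1 ≅ Z^6, C_2 ≅ Z^4.

∂_1: C_1 → C_0 maps an edge to its endpoints' difference, ∂[p,q] = q − p.
As a 4×6 matrix over Z this has rank 3, with invariant factors (1,1,1).

∂_2: C_2 → C_1 acts by ∂[p,q,r] = [q,r] − [p,r] + [p,q]. For instance
  ∂[v_0,v_1,v_2] = [v_1,v_2] − [v_0,v_2] + [v_0,v_1],
  ∂[v_0,v_2,v_3] = [v_2,v_3] − [v_0,v_3] + [v_0,v_2].
The 6×4 boundary matrix has rank 3 and Smith normal form diag(1,1,1).

Reading off H_k = ker ∂_k / im ∂_{k+1}:

  H_0: rank C_0 − rank ∂_1 = 4 − 3 = 1, and the invariant factors of ∂_1 are all 1, so H_0 = Z.

(K is a triangulation of the 2-sphere S^2.)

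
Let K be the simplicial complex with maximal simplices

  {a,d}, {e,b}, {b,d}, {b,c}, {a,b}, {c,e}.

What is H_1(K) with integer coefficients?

Take the total order a < b < c < d < e on the vertex set. Then K (dimension 1) consists of the simplices:

  0-simplices (5): a, b, c, d, e
  1-simplices (6): ab, ad, bc, bd, be, ce

so the chain groups are C_0 ≅ Z^5, C_1 ≅ Z^6.

Boundary ∂_1: C_1 → C_0 sends each edge [p,q] (with p < q) to q − p. For instance
  ∂ad = d − a.
This gives a 5×6 integer matrix of rank 4; reducing to Smith normal form yields diagonal entries (1,1,1,1).

From H_k ≅ ker(∂_k) / im(∂_{k+1}) we obtain:

  H_1: rank ker ∂_1 − rank ∂_2 = (6 − 4) − 0 = 2, and there is no ∂_2, so H_1 = Z^2.

H_1 ≅ Z^2.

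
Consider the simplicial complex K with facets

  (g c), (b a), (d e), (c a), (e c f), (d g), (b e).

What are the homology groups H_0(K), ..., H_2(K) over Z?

H_0 = Z,  H_1 = Z^2,  H_2 = 0.

Order the vertices as a < b < c < d < e < f < g. Listing each simplex with vertices in this order, K has dimension 2 with simplices:

  0-simplices (7): a, b, c, d, e, f, g
  1-simplices (9): ab, ac, be, ce, cf, cg, de, dg, ef
  2-simplices (1): cef

Hence C_0 ≅ Z^7, C_1 ≅ Z^9, C_2 ≅ Z^1.

Boundary ∂_1: C_1 → C_0 is given by ∂[p,q] = [q] − [p]. For instance
  ∂de = e − d.
The resulting 7×9 matrix has rank 6, and its Smith normal form has invariant factors (1,1,1,1,1,1).

Boundary ∂_2: C_2 → C_1 acts by ∂[p,q,r] = [q,r] − [p,r] + [p,q]. For instance
  ∂cef = ef − cf + ce.
The 9×1 boundary matrix has rank 1 and Smith normal form diag(1).

Computing H_k = (kernel of ∂_k) / (image of ∂_{k+1}):

  H_0: rank C_0 − rank ∂_1 = 7 − 6 = 1, and the invariant factors of ∂_1 are all 1, so H_0 = Z.
  H_1: rank ker ∂_1 − rank ∂_2 = (9 − 6) − 1 = 2, and the invariant factors of ∂_2 are all 1, so H_1 = Z^2.
  H_2: rank ker ∂_2 − rank ∂_3 = (1 − 1) − 0 = 0, and there is no ∂_3, so H_2 = 0.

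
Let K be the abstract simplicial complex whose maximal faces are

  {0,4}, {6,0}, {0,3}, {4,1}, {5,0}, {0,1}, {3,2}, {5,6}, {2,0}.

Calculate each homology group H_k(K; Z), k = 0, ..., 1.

H_0 = Z,  H_1 = Z^3.

K has 7 vertices, 9 edges.
rank ∂_0 = 0, rank ∂_1 = 6 ⇒ b_0 = 7 − 0 − 6 = 1; all invariant factors of ∂_1 are 1 so no torsion. So H_0 = Z.
rank ∂_1 = 6, rank ∂_2 = 0 ⇒ b_1 = 9 − 6 − 0 = 3. So H_1 = Z^3.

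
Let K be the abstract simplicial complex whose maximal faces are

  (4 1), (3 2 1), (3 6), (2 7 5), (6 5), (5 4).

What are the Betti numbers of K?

Take the total order 1 < 2 < 3 < 4 < 5 < 6 < 7 on the vertex set. Then K (dimension 2) consists of the simplices:

  0-simplices (7): [1], [2], [3], [4], [5], [6], [7]
  1-simplices (10): [1,2], [1,3], [1,4], [2,3], [2,5], [2,7], [3,6], [4,5], [5,6], [5,7]
  2-simplices (2): [1,2,3], [2,5,7]

giving chain groups C_0 ≅ Z^7, C_1 ≅ Z^10, C_2 ≅ Z^2.

∂_1: C_1 → C_0 is given by ∂[p,q] = [q] − [p]. For instance
  ∂[1,3] = [3] − [1].
As a 7×10 matrix over Z this has rank 6, with invariant factors (1,1,1,1,1,1).

∂_2: C_2 → C_1 acts by ∂[p,q,r] = [q,r] − [p,r] + [p,q]. For instance
  ∂[1,2,3] = [2,3] − [1,3] + [1,2],
  ∂[2,5,7] = [5,7] − [2,7] + [2,5].
As a 10×2 matrix over Z this has rank 2, with invariant factors (1,1).

Computing H_k = (kernel of ∂_k) / (image of ∂_{k+1}):

  H_0: rank C_0 − rank ∂_1 = 7 − 6 = 1, and the invariant factors of ∂_1 are all 1, so H_0 ≅ Z.
  H_1: rank ker ∂_1 − rank ∂_2 = (10 − 6) − 2 = 2, and the invariant factors of ∂_2 are all 1, so H_1 ≅ Z^2.
  H_2: rank ker ∂_2 − rank ∂_3 = (2 − 2) − 0 = 0, and there is no ∂_3, so H_2 ≅ 0.

Hence the Betti numbers are b_0 = 1, b_1 = 2, b_2 = 0.

b_0 = 1, b_1 = 2, b_2 = 0.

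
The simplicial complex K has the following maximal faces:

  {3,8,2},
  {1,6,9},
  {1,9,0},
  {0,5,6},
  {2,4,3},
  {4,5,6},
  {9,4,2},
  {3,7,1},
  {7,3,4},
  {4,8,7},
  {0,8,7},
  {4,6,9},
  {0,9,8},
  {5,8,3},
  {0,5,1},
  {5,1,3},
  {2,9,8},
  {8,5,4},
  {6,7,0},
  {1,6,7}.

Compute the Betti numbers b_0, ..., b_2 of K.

b_0 = 1, b_1 = 1, b_2 = 0.

Order the vertices as 0 < 1 < 2 < 3 < 4 < 5 < 6 < 7 < 8 < 9. Listing each simplex with vertices in this order, K has dimension 2 with simplices:

  0-simplices (10): [0], [1], [2], [3], [4], [5], [6], [7], [8], [9]
  1-simplices (30): (30 of them)
  2-simplices (20): (20 of them)

giving chain groups C_0 ≅ Z^10, C_1 ≅ Z^30, C_2 ≅ Z^20.

∂_1: C_1 → C_0 sends each edge [p,q] (with p < q) to q − p. For instance
  ∂[6,7] = [7] − [6].
The 10×30 boundary matrix has rank 9 and Smith normal form diag(1,1,1,1,1,1,1,1,1).

Boundary ∂_2: C_2 → C_1 maps a triangle to the signed sum of its edges. For instance
  ∂[4,5,6] = [5,6] − [4,6] + [4,5],
  ∂[2,8,9] = [8,9] − [2,9] + [2,8].
As a 30×20 matrix over Z this has rank 20, with invariant factors (1,1,1,1,1,1,1,1,1,1,1,1,1,1,1,1,1,1,1,2).

From H_k ≅ ker(∂_k) / im(∂_{k+1}) we obtain:

  H_0: rank C_0 − rank ∂_1 = 10 − 9 = 1, and the invariant factors of ∂_1 are all 1, so H_0 = Z.
  H_1: rank ker ∂_1 − rank ∂_2 = (30 − 9) − 20 = 1, and ∂_2 has invariant factor 2 > 1, so H_1 = Z × Z/2.
  H_2: rank ker ∂_2 − rank ∂_3 = (20 − 20) − 0 = 0, and there is no ∂_3, so H_2 = 0.

Hence the Betti numbers are b_0 = 1, b_1 = 1, b_2 = 0.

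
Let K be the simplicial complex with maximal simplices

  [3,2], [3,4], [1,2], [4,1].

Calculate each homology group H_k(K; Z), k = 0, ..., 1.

H_0 ≅ Z,  H_1 ≅ Z.

Take the total order 1 < 2 < 3 < 4 on the vertex set. Then K (dimension 1) consists of the simplices:

  0-simplices (4): [1], [2], [3], [4]
  1-simplices (4): [1,2], [1,4], [2,3], [3,4]

Hence C_0 ≅ Z^4, C_1 ≅ Z^4.

∂_1: C_1 → C_0 maps an edge to its endpoints' difference, ∂[p,q] = q − p.
This gives a 4×4 integer matrix of rank 3; reducing to Smith normal form yields diagonal entries (1,1,1).

From H_k ≅ ker(∂_k) / im(∂_{k+1}) we obtain:

  H_0: rank C_0 − rank ∂_1 = 4 − 3 = 1, and the invariant factors of ∂_1 are all 1, so H_0 ≅ Z.
  H_1: rank ker ∂_1 − rank ∂_2 = (4 − 3) − 0 = 1, and there is no ∂_2, so H_1 ≅ Z.

As a check, the Euler characteristic is 4 − 4 = 0, which agrees with 1 − 1 = 0.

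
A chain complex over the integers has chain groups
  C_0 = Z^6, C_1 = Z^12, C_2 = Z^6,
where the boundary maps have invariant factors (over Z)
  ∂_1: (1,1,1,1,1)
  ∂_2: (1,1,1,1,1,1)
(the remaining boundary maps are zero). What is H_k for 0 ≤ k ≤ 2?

H_0: b_0 = 6 − 0 − 5 = 1; torsion from ∂_1 factors > 1: none. So H_0 ≅ Z.
H_1: b_1 = 12 − 5 − 6 = 1; torsion from ∂_2 factors > 1: none. So H_1 ≅ Z.
H_2: b_2 = 6 − 6 − 0 = 0; torsion from ∂_3 factors > 1: none. So H_2 ≅ 0.

H_0 ≅ Z,  H_1 ≅ Z,  H_2 = 0.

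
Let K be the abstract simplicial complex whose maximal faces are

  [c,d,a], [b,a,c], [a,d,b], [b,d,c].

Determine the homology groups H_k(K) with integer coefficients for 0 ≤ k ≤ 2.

Order the vertices as a < b < c < d. Listing each simplex with vertices in this order, K has dimension 2 with simplices:

  0-simplices (4): a, b, c, d
  1-simplices (6): ab, ac, ad, bc, bd, cd
  2-simplices (4): abc, abd, acd, bcd

so the chain groups are C_0 ≅ Z^4, C_1 ≅ Z^6, C_2 ≅ Z^4.

∂_1: C_1 → C_0 is given by ∂[p,q] = [q] − [p]. For instance
  ∂ab = b − a.
The 4×6 boundary matrix has rank 3 and Smith normal form diag(1,1,1).

Boundary ∂_2: C_2 → C_1 acts by ∂[p,q,r] = [q,r] − [p,r] + [p,q]. For instance
  ∂abc = bc − ac + ab,
  ∂bcd = cd − bd + bc.
This gives a 6×4 integer matrix of rank 3; reducing to Smith normal form yields diagonal entries (1,1,1).

From H_k ≅ ker(∂_k) / im(∂_{k+1}) we obtain:

  H_0: rank C_0 − rank ∂_1 = 4 − 3 = 1, and the invariant factors of ∂_1 are all 1, so H_0 ≅ Z.
  H_1: rank ker ∂_1 − rank ∂_2 = (6 − 3) − 3 = 0, and the invariant factors of ∂_2 are all 1, so H_1 ≅ 0.
  H_2: rank ker ∂_2 − rank ∂_3 = (4 − 3) − 0 = 1, and there is no ∂_3, so H_2 ≅ Z.

(K is a triangulation of the 2-sphere S^2.)

H_0 = Z,  H_1 = 0,  H_2 = Z.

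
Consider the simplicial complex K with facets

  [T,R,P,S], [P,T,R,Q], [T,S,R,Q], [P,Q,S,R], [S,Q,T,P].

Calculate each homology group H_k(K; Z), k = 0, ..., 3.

Fix the vertex order P < Q < R < S < T and write every simplex with vertices in increasing order. Then dim K = 3 and the simplices of K are:

  0-simplices (5): P, Q, R, S, T
  1-simplices (10): PQ, PR, PS, PT, QR, QS, QT, RS, RT, ST
  2-simplices (10): PQR, PQS, PQT, PRS, PRT, PST, QRS, QRT, QST, RST
  3-simplices (5): PQRS, PQRT, PQST, PRST, QRST

giving chain groups C_0 ≅ Z^5, C_1 ≅ Z^10, C_2 ≅ Z^10, C_3 ≅ Z^5.

The boundary map ∂_1: C_1 → C_0 maps an edge to its endpoints' difference, ∂[p,q] = q − p. For instance
  ∂RS = S − R.
As a 5×10 matrix over Z this has rank 4, with invariant factors (1,1,1,1).

The boundary map ∂_2: C_2 → C_1 maps a triangle to the signed sum of its edges. For instance
  ∂PRT = RT − PT + PR,
  ∂RST = ST − RT + RS.
This gives a 10×10 integer matrix of rank 6; reducing to Smith normal form yields diagonal entries (1,1,1,1,1,1).

Boundary ∂_3: C_3 → C_2 sends each 3-simplex σ to the alternating sum Σ_i (−1)^i (σ with its i-th vertex removed). For instance
  ∂PRST = RST − PST + PRT − PRS,
  ∂QRST = RST − QST + QRT − QRS.
The 10×5 boundary matrix has rank 4 and Smith normal form diag(1,1,1,1).

Computing H_k = (kernel of ∂_k) / (image of ∂_{k+1}):

  H_0: rank C_0 − rank ∂_1 = 5 − 4 = 1, and the invariant factors of ∂_1 are all 1, so H_0 = Z.
  H_1: rank ker ∂_1 − rank ∂_2 = (10 − 4) − 6 = 0, and the invariant factors of ∂_2 are all 1, so H_1 = 0.
  H_2: rank ker ∂_2 − rank ∂_3 = (10 − 6) − 4 = 0, and the invariant factors of ∂_3 are all 1, so H_2 = 0.
  H_3: rank ker ∂_3 − rank ∂_4 = (5 − 4) − 0 = 1, and there is no ∂_4, so H_3 = Z.

H_0 ≅ Z,  H_1 = 0,  H_2 = 0,  H_3 ≅ Z.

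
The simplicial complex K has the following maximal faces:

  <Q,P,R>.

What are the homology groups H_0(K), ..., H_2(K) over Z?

H_0 ≅ Z,  H_1 = 0,  H_2 = 0.

We work with the vertex ordering P < Q < R. The simplices of K, each written with vertices in increasing order, are:

  0-simplices (3): P, Q, R
  1-simplices (3): PQ, PR, QR
  2-simplices (1): PQR

giving chain groups C_0 ≅ Z^3, C_1 ≅ Z^3, C_2 ≅ Z^1.

Boundary ∂_1: C_1 → C_0 sends each edge [p,q] (with p < q) to q − p.
As a 3×3 matrix over Z this has rank 2, with invariant factors (1,1).

The boundary map ∂_2: C_2 → C_1 maps a triangle to the signed sum of its edges. For instance
  ∂PQR = QR − PR + PQ.
As a 3×1 matrix over Z this has rank 1, with invariant factors (1).

Computing H_k = (kernel of ∂_k) / (image of ∂_{k+1}):

  H_0: rank C_0 − rank ∂_1 = 3 − 2 = 1, and the invariant factors of ∂_1 are all 1, so H_0 ≅ Z.
  H_1: rank ker ∂_1 − rank ∂_2 = (3 − 2) − 1 = 0, and the invariant factors of ∂_2 are all 1, so H_1 ≅ 0.
  H_2: rank ker ∂_2 − rank ∂_3 = (1 − 1) − 0 = 0, and there is no ∂_3, so H_2 ≅ 0.

As a check, the Euler characteristic is 3 − 3 + 1 = 1, which agrees with 1 − 0 + 0 = 1.
(K is a triangulation of the 2-simplex.)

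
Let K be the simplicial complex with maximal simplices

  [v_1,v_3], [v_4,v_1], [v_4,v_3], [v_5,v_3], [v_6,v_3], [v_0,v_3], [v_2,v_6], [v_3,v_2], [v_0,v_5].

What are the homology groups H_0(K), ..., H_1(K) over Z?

H_0 ≅ Z,  H_1 ≅ Z^3.

Fix the vertex order v_0 < v_1 < v_2 < v_3 < v_4 < v_5 < v_6 and write every simplex with vertices in increasing order. Then dim K = 1 and the simplices of K are:

  0-simplices (7): [v_0], [v_1], [v_2], [v_3], [v_4], [v_5], [v_6]
  1-simplices (9): [v_0,v_3], [v_0,v_5], [v_1,v_3], [v_1,v_4], [v_2,v_3], [v_2,v_6], [v_3,v_4], [v_3,v_5], [v_3,v_6]

so the chain groups are C_0 ≅ Z^7, C_1 ≅ Z^9.

∂_1: C_1 → C_0 maps an edge to its endpoints' difference, ∂[p,q] = q − p. For instance
  ∂[v_2,v_3] = [v_3] − [v_2].
As a 7×9 matrix over Z this has rank 6, with invariant factors (1,1,1,1,1,1).

Computing H_k = (kernel of ∂_k) / (image of ∂_{k+1}):

  H_0: rank C_0 − rank ∂_1 = 7 − 6 = 1, and the invariant factors of ∂_1 are all 1, so H_0 ≅ Z.
  H_1: rank ker ∂_1 − rank ∂_2 = (9 − 6) − 0 = 3, and there is no ∂_2, so H_1 ≅ Z^3.

(K is a triangulation of a wedge of 3 circles.)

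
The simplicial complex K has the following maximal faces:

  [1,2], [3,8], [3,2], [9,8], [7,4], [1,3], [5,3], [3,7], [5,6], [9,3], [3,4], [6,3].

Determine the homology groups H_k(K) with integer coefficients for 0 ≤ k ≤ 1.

Fix the vertex order 1 < 2 < 3 < 4 < 5 < 6 < 7 < 8 < 9 and write every simplex with vertices in increasing order. Then dim K = 1 and the simplices of K are:

  0-simplices (9): [1], [2], [3], [4], [5], [6], [7], [8], [9]
  1-simplices (12): [1,2], [1,3], [2,3], [3,4], [3,5], [3,6], [3,7], [3,8], [3,9], [4,7], [5,6], [8,9]

Hence C_0 ≅ Z^9, C_1 ≅ Z^12.

∂_1: C_1 → C_0 maps an edge to its endpoints' difference, ∂[p,q] = q − p. For instance
  ∂[4,7] = [7] − [4].
The resulting 9×12 matrix has rank 8, and its Smith normal form has invariant factors (1,1,1,1,1,1,1,1).

From H_k ≅ ker(∂_k) / im(∂_{k+1}) we obtain:

  H_0: rank C_0 − rank ∂_1 = 9 − 8 = 1, and the invariant factors of ∂_1 are all 1, so H_0 ≅ Z.
  H_1: rank ker ∂_1 − rank ∂_2 = (12 − 8) − 0 = 4, and there is no ∂_2, so H_1 ≅ Z^4.

H_0 ≅ Z,  H_1 ≅ Z^4.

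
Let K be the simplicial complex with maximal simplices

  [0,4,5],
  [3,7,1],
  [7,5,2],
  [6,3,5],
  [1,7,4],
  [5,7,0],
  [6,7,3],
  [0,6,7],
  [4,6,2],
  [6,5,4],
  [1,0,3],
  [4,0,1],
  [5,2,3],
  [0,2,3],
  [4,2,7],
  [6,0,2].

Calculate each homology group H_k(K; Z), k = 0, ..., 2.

We work with the vertex ordering 0 < 1 < 2 < 3 < 4 < 5 < 6 < 7. The simplices of K, each written with vertices in increasing order, are:

  0-simplices (8): [0], [1], [2], [3], [4], [5], [6], [7]
  1-simplices (24): (24 of them)
  2-simplices (16): [0,1,3], [0,1,4], [0,2,3], [0,2,6], [0,4,5], [0,5,7], [0,6,7], [1,3,7], [1,4,7], [2,3,5], [2,4,6], [2,4,7], [2,5,7], [3,5,6], [3,6,7], [4,5,6]

so the chain groups are C_0 ≅ Z^8, C_1 ≅ Z^24, C_2 ≅ Z^16.

Boundary ∂_1: C_1 → C_0 is given by ∂[p,q] = [q] − [p].
As a 8×24 matrix over Z this has rank 7, with invariant factors (1,1,1,1,1,1,1).

Boundary ∂_2: C_2 → C_1 sends each 2-simplex [p,q,r] to [q,r] − [p,r] + [p,q]. For instance
  ∂[1,4,7] = [4,7] − [1,7] + [1,4],
  ∂[2,5,7] = [5,7] − [2,7] + [2,5].
The 24×16 boundary matrix has rank 15 and Smith normal form diag(1,1,1,1,1,1,1,1,1,1,1,1,1,1,1).

Computing H_k = (kernel of ∂_k) / (image of ∂_{k+1}):

  H_0: rank C_0 − rank ∂_1 = 8 − 7 = 1, and the invariant factors of ∂_1 are all 1, so H_0 ≅ Z.
  H_1: rank ker ∂_1 − rank ∂_2 = (24 − 7) − 15 = 2, and the invariant factors of ∂_2 are all 1, so H_1 ≅ Z^2.
  H_2: rank ker ∂_2 − rank ∂_3 = (16 − 15) − 0 = 1, and there is no ∂_3, so H_2 ≅ Z.

H_0 = Z,  H_1 = Z^2,  H_2 = Z.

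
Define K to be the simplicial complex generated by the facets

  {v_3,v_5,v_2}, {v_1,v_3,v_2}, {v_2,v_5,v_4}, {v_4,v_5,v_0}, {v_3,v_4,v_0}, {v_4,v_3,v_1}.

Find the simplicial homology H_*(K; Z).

H_0 = Z,  H_1 = Z,  H_2 = 0.

We work with the vertex ordering v_0 < v_1 < v_2 < v_3 < v_4 < v_5. The simplices of K, each written with vertices in increasing order, are:

  0-simplices (6): [v_0], [v_1], [v_2], [v_3], [v_4], [v_5]
  1-simplices (12): [v_0,v_3], [v_0,v_4], [v_0,v_5], [v_1,v_2], [v_1,v_3], [v_1,v_4], [v_2,v_3], [v_2,v_4], [v_2,v_5], [v_3,v_4], [v_3,v_5], [v_4,v_5]
  2-simplices (6): [v_0,v_3,v_4], [v_0,v_4,v_5], [v_1,v_2,v_3], [v_1,v_3,v_4], [v_2,v_3,v_5], [v_2,v_4,v_5]

giving chain groups C_0 ≅ Z^6, C_1 ≅ Z^12, C_2 ≅ Z^6.

Boundary ∂_1: C_1 → C_0 maps an edge to its endpoints' difference, ∂[p,q] = q − p.
This gives a 6×12 integer matrix of rank 5; reducing to Smith normal form yields diagonal entries (1,1,1,1,1).

∂_2: C_2 → C_1 sends each 2-simplex [p,q,r] to [q,r] − [p,r] + [p,q]. For instance
  ∂[v_2,v_4,v_5] = [v_4,v_5] − [v_2,v_5] + [v_2,v_4],
  ∂[v_0,v_3,v_4] = [v_3,v_4] − [v_0,v_4] + [v_0,v_3].
As a 12×6 matrix over Z this has rank 6, with invariant factors (1,1,1,1,1,1).

Now H_k = ker ∂_k / im ∂_{k+1}, so:

  H_0: rank C_0 − rank ∂_1 = 6 − 5 = 1, and the invariant factors of ∂_1 are all 1, so H_0 = Z.
  H_1: rank ker ∂_1 − rank ∂_2 = (12 − 5) − 6 = 1, and the invariant factors of ∂_2 are all 1, so H_1 = Z.
  H_2: rank ker ∂_2 − rank ∂_3 = (6 − 6) − 0 = 0, and there is no ∂_3, so H_2 = 0.

As a check, the Euler characteristic is 6 − 12 + 6 = 0, which agrees with 1 − 1 + 0 = 0.
(K is a triangulation of the cylinder S^1 x I.)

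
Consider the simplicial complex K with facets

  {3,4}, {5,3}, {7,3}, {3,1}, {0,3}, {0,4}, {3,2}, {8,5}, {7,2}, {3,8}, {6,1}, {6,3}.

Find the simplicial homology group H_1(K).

Order the vertices as 0 < 1 < 2 < 3 < 4 < 5 < 6 < 7 < 8. Listing each simplex with vertices in this order, K has dimension 1 with simplices:

  0-simplices (9): [0], [1], [2], [3], [4], [5], [6], [7], [8]
  1-simplices (12): [0,3], [0,4], [1,3], [1,6], [2,3], [2,7], [3,4], [3,5], [3,6], [3,7], [3,8], [5,8]

Hence C_0 ≅ Z^9, C_1 ≅ Z^12.

The boundary map ∂_1: C_1 → C_0 sends each edge [p,q] (with p < q) to q − p.
The 9×12 boundary matrix has rank 8 and Smith normal form diag(1,1,1,1,1,1,1,1).

Reading off H_k = ker ∂_k / im ∂_{k+1}:

  H_1: rank ker ∂_1 − rank ∂_2 = (12 − 8) − 0 = 4, and there is no ∂_2, so H_1 = Z^4.

H_1 = Z^4.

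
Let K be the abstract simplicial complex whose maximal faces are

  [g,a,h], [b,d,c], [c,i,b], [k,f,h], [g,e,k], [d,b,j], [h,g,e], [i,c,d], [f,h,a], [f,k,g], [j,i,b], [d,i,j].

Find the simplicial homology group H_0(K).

H_0 ≅ Z^2.

Order the vertices as a < b < c < d < e < f < g < h < i < j < k. Listing each simplex with vertices in this order, K has dimension 2 with simplices:

  0-simplices (11): a, b, c, d, e, f, g, h, i, j, k
  1-simplices (21): af, ag, ah, bc, bd, bi, bj, cd, ci, di, dj, eg, eh, ek, fg, fh, fk, gh, gk, hk, ij
  2-simplices (12): afh, agh, bcd, bci, bdj, bij, cdi, dij, egh, egk, fgk, fhk

giving chain groups C_0 ≅ Z^11, C_1 ≅ Z^21, C_2 ≅ Z^12.

∂_1: C_1 → C_0 maps an edge to its endpoints' difference, ∂[p,q] = q − p.
The 11×21 boundary matrix has rank 9 and Smith normal form diag(1,1,1,1,1,1,1,1,1).

Boundary ∂_2: C_2 → C_1 maps a triangle to the signed sum of its edges. For instance
  ∂afh = fh − ah + af,
  ∂bdj = dj − bj + bd.
The 21×12 boundary matrix has rank 11 and Smith normal form diag(1,1,1,1,1,1,1,1,1,1,1).

Now H_k = ker ∂_k / im ∂_{k+1}, so:

  H_0: rank C_0 − rank ∂_1 = 11 − 9 = 2, and the invariant factors of ∂_1 are all 1, so H_0 ≅ Z^2.

(K is a triangulation of the disjoint union of the cylinder S^1 x I and the 2-sphere S^2.)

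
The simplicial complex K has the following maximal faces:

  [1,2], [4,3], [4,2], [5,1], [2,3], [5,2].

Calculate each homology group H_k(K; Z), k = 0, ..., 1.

K has 5 vertices, 6 edges.
rank ∂_0 = 0, rank ∂_1 = 4 ⇒ b_0 = 5 − 0 − 4 = 1; all invariant factors of ∂_1 are 1 so no torsion. So H_0 = Z.
rank ∂_1 = 4, rank ∂_2 = 0 ⇒ b_1 = 6 − 4 − 0 = 2. So H_1 = Z^2.

H_0 = Z,  H_1 = Z^2.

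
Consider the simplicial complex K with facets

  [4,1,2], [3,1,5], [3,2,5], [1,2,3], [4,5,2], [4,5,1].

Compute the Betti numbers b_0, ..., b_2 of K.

Take the total order 1 < 2 < 3 < 4 < 5 on the vertex set. Then K (dimension 2) consists of the simplices:

  0-simplices (5): [1], [2], [3], [4], [5]
  1-simplices (9): [1,2], [1,3], [1,4], [1,5], [2,3], [2,4], [2,5], [3,5], [4,5]
  2-simplices (6): [1,2,3], [1,2,4], [1,3,5], [1,4,5], [2,3,5], [2,4,5]

giving chain groups C_0 ≅ Z^5, C_1 ≅ Z^9, C_2 ≅ Z^6.

The boundary map ∂_1: C_1 → C_0 maps an edge to its endpoints' difference, ∂[p,q] = q − p. For instance
  ∂[3,5] = [5] − [3].
As a 5×9 matrix over Z this has rank 4, with invariant factors (1,1,1,1).

The boundary map ∂_2: C_2 → C_1 maps a triangle to the signed sum of its edges. For instance
  ∂[2,3,5] = [3,5] − [2,5] + [2,3],
  ∂[1,2,4] = [2,4] − [1,4] + [1,2].
This gives a 9×6 integer matrix of rank 5; reducing to Smith normal form yields diagonal entries (1,1,1,1,1).

Reading off H_k = ker ∂_k / im ∂_{k+1}:

  H_0: rank C_0 − rank ∂_1 = 5 − 4 = 1, and the invariant factors of ∂_1 are all 1, so H_0 = Z.
  H_1: rank ker ∂_1 − rank ∂_2 = (9 − 4) − 5 = 0, and the invariant factors of ∂_2 are all 1, so H_1 = 0.
  H_2: rank ker ∂_2 − rank ∂_3 = (6 − 5) − 0 = 1, and there is no ∂_3, so H_2 = Z.

(K is a triangulation of the 2-sphere S^2.)

Hence the Betti numbers are b_0 = 1, b_1 = 0, b_2 = 1.

b_0 = 1, b_1 = 0, b_2 = 1.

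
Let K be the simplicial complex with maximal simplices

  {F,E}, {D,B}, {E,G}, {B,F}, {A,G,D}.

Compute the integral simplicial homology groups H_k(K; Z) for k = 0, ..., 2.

Order the vertices as A < B < D < E < F < G. Listing each simplex with vertices in this order, K has dimension 2 with simplices:

  0-simplices (6): A, B, D, E, F, G
  1-simplices (7): AD, AG, BD, BF, DG, EF, EG
  2-simplices (1): ADG

giving chain groups C_0 ≅ Z^6, C_1 ≅ Z^7, C_2 ≅ Z^1.

∂_1: C_1 → C_0 is given by ∂[p,q] = [q] − [p]. For instance
  ∂AD = D − A.
The 6×7 boundary matrix has rank 5 and Smith normal form diag(1,1,1,1,1).

Boundary ∂_2: C_2 → C_1 sends each 2-simplex [p,q,r] to [q,r] − [p,r] + [p,q]. For instance
  ∂ADG = DG − AG + AD.
The resulting 7×1 matrix has rank 1, and its Smith normal form has invariant factors (1).

Reading off H_k = ker ∂_k / im ∂_{k+1}:

  H_0: rank C_0 − rank ∂_1 = 6 − 5 = 1, and the invariant factors of ∂_1 are all 1, so H_0 ≅ Z.
  H_1: rank ker ∂_1 − rank ∂_2 = (7 − 5) − 1 = 1, and the invariant factors of ∂_2 are all 1, so H_1 ≅ Z.
  H_2: rank ker ∂_2 − rank ∂_3 = (1 − 1) − 0 = 0, and there is no ∂_3, so H_2 ≅ 0.

H_0 ≅ Z,  H_1 ≅ Z,  H_2 = 0.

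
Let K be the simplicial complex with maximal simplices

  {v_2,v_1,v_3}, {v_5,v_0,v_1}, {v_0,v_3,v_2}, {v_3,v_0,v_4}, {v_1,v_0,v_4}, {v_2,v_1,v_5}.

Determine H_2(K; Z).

Order the vertices as v_0 < v_1 < v_2 < v_3 < v_4 < v_5. Listing each simplex with vertices in this order, K has dimension 2 with simplices:

  0-simplices (6): [v_0], [v_1], [v_2], [v_3], [v_4], [v_5]
  1-simplices (12): [v_0,v_1], [v_0,v_2], [v_0,v_3], [v_0,v_4], [v_0,v_5], [v_1,v_2], [v_1,v_3], [v_1,v_4], [v_1,v_5], [v_2,v_3], [v_2,v_5], [v_3,v_4]
  2-simplices (6): [v_0,v_1,v_4], [v_0,v_1,v_5], [v_0,v_2,v_3], [v_0,v_3,v_4], [v_1,v_2,v_3], [v_1,v_2,v_5]

so the chain groups are C_0 ≅ Z^6, C_1 ≅ Z^12, C_2 ≅ Z^6.

The boundary map ∂_1: C_1 → C_0 is given by ∂[p,q] = [q] − [p].
The 6×12 boundary matrix has rank 5 and Smith normal form diag(1,1,1,1,1).

∂_2: C_2 → C_1 acts by ∂[p,q,r] = [q,r] − [p,r] + [p,q]. For instance
  ∂[v_0,v_3,v_4] = [v_3,v_4] − [v_0,v_4] + [v_0,v_3],
  ∂[v_0,v_1,v_4] = [v_1,v_4] − [v_0,v_4] + [v_0,v_1].
The 12×6 boundary matrix has rank 6 and Smith normal form diag(1,1,1,1,1,1).

Reading off H_k = ker ∂_k / im ∂_{k+1}:

  H_2: rank ker ∂_2 − rank ∂_3 = (6 − 6) − 0 = 0, and there is no ∂_3, so H_2 ≅ 0.

(K is a triangulation of the cylinder S^1 x I.)

H_2 = 0.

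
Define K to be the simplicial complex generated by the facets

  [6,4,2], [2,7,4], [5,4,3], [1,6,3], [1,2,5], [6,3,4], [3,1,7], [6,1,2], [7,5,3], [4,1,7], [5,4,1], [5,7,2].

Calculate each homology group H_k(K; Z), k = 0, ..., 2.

Fix the vertex order 1 < 2 < 3 < 4 < 5 < 6 < 7 and write every simplex with vertices in increasing order. Then dim K = 2 and the simplices of K are:

  0-simplices (7): [1], [2], [3], [4], [5], [6], [7]
  1-simplices (18): [1,2], [1,3], [1,4], [1,5], [1,6], [1,7], [2,4], [2,5], [2,6], [2,7], [3,4], [3,5], [3,6], [3,7], [4,5], [4,6], [4,7], [5,7]
  2-simplices (12): [1,2,5], [1,2,6], [1,3,6], [1,3,7], [1,4,5], [1,4,7], [2,4,6], [2,4,7], [2,5,7], [3,4,5], [3,4,6], [3,5,7]

giving chain groups C_0 ≅ Z^7, C_1 ≅ Z^18, C_2 ≅ Z^12.

Boundary ∂_1: C_1 → C_0 is given by ∂[p,q] = [q] − [p].
The resulting 7×18 matrix has rank 6, and its Smith normal form has invariant factors (1,1,1,1,1,1).

∂_2: C_2 → C_1 sends each 2-simplex [p,q,r] to [q,r] − [p,r] + [p,q]. For instance
  ∂[1,4,7] = [4,7] − [1,7] + [1,4],
  ∂[1,2,5] = [2,5] − [1,5] + [1,2].
The resulting 18×12 matrix has rank 12, and its Smith normal form has invariant factors (1,1,1,1,1,1,1,1,1,1,1,2).

Computing H_k = (kernel of ∂_k) / (image of ∂_{k+1}):

  H_0: rank C_0 − rank ∂_1 = 7 − 6 = 1, and the invariant factors of ∂_1 are all 1, so H_0 ≅ Z.
  H_1: rank ker ∂_1 − rank ∂_2 = (18 − 6) − 12 = 0, and ∂_2 has invariant factor 2 > 1, so H_1 ≅ Z/2.
  H_2: rank ker ∂_2 − rank ∂_3 = (12 − 12) − 0 = 0, and there is no ∂_3, so H_2 ≅ 0.

H_0 ≅ Z,  H_1 ≅ Z/2,  H_2 = 0.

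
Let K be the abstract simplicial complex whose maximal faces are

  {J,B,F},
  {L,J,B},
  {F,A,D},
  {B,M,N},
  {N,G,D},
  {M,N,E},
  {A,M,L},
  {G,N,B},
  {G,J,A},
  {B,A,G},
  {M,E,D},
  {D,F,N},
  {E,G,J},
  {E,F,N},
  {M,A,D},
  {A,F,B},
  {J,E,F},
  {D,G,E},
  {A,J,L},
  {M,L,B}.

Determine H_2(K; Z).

Fix the vertex order A < B < D < E < F < G < J < L < M < N and write every simplex with vertices in increasing order. Then dim K = 2 and the simplices of K are:

  0-simplices (10): A, B, D, E, F, G, J, L, M, N
  1-simplices (30): AB, AD, AF, AG, AJ, AL, AM, BF, BG, BJ, BL, BM, BN, DE, DF, DG, DM, DN, EF, EG, EJ, EM, EN, FJ, FN, GJ, GN, JL, LM, MN
  2-simplices (20): ABF, ABG, ADF, ADM, AGJ, AJL, ALM, BFJ, BGN, BJL, BLM, BMN, DEG, DEM, DFN, DGN, EFJ, EFN, EGJ, EMN

so the chain groups are C_0 ≅ Z^10, C_1 ≅ Z^30, C_2 ≅ Z^20.

Boundary ∂_1: C_1 → C_0 is given by ∂[p,q] = [q] − [p].
The resulting 10×30 matrix has rank 9, and its Smith normal form has invariant factors (1,1,1,1,1,1,1,1,1).

∂_2: C_2 → C_1 sends each 2-simplex [p,q,r] to [q,r] − [p,r] + [p,q]. For instance
  ∂DFN = FN − DN + DF,
  ∂ADM = DM − AM + AD.
This gives a 30×20 integer matrix of rank 20; reducing to Smith normal form yields diagonal entries (1,1,1,1,1,1,1,1,1,1,1,1,1,1,1,1,1,1,1,2).

Computing H_k = (kernel of ∂_k) / (image of ∂_{k+1}):

  H_2: rank ker ∂_2 − rank ∂_3 = (20 − 20) − 0 = 0, and there is no ∂_3, so H_2 = 0.

H_2 ≅ 0.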